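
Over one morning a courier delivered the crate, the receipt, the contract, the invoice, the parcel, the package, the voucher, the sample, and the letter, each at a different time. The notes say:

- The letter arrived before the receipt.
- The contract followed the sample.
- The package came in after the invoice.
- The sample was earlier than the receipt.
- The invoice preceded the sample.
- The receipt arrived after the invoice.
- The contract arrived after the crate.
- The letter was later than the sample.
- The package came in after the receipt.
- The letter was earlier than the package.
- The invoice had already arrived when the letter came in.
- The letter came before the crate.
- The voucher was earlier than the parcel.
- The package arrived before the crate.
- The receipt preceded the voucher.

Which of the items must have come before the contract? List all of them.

Directly stated before the contract: the crate and the sample.
The invoice reaches the contract via the invoice → the sample → the contract.
The letter reaches the contract via the letter → the crate → the contract.
The package reaches the contract via the package → the crate → the contract.
Likewise the receipt reaches the contract by chaining the stated constraints.
No chain forces the parcel (or any of the others) ahead of the contract.

the crate, the invoice, the letter, the package, the receipt, the sample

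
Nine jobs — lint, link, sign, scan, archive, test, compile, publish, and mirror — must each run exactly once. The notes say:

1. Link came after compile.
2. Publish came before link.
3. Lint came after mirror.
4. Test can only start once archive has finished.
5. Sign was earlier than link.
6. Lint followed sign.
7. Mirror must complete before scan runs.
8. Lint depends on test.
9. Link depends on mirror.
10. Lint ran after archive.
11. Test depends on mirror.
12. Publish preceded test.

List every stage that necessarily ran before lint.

Directly stated before lint: archive, mirror, sign, and test.
Publish reaches lint via publish → test → lint.
No chain forces link (or any of the others) ahead of lint.

archive, mirror, publish, sign, test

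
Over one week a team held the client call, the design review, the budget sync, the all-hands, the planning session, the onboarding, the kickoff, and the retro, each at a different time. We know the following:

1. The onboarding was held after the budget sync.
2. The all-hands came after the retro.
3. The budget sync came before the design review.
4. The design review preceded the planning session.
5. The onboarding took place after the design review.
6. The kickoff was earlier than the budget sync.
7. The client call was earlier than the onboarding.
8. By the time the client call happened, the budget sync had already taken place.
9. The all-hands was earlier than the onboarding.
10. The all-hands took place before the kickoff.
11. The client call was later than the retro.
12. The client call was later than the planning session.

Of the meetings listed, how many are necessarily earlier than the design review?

4

Directly stated before the design review: the budget sync.
The all-hands reaches the design review via the all-hands → the kickoff → the budget sync → the design review.
The kickoff reaches the design review via the kickoff → the budget sync → the design review.
The retro reaches the design review via the retro → the all-hands → the kickoff → the budget sync → the design review.
That's the all-hands, the budget sync, the kickoff, and the retro — 4 in all.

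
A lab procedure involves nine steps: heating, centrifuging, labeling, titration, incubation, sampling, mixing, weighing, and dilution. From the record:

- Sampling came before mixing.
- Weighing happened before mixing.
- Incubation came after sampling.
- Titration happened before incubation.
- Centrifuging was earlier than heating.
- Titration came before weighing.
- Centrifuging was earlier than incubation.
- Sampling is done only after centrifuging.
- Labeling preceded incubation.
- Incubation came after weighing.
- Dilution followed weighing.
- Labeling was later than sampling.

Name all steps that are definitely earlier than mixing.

Directly stated before mixing: sampling and weighing.
Centrifuging reaches mixing via centrifuging → sampling → mixing.
Titration reaches mixing via titration → weighing → mixing.

centrifuging, sampling, titration, weighing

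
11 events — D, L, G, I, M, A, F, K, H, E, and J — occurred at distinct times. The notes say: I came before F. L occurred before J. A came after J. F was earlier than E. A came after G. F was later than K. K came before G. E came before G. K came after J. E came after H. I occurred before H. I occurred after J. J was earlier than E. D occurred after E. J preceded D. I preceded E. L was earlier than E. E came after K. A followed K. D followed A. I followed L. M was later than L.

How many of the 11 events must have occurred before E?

6

Directly stated before E: F, H, I, J, K, and L.
That's F, H, I, J, K, and L — 6 in all.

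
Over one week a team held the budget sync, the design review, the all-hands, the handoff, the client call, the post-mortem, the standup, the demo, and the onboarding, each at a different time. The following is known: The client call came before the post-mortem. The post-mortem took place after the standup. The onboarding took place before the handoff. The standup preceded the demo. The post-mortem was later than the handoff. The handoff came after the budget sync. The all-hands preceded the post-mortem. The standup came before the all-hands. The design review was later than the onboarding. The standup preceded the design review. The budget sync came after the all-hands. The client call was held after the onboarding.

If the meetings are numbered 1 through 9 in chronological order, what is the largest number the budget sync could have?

The budget sync must come before the handoff and the post-mortem — 2 meetings forced after it.
Everything else can be placed before the budget sync in some valid order, so the budget sync can sit as late as position 9 − 2 = 7.

7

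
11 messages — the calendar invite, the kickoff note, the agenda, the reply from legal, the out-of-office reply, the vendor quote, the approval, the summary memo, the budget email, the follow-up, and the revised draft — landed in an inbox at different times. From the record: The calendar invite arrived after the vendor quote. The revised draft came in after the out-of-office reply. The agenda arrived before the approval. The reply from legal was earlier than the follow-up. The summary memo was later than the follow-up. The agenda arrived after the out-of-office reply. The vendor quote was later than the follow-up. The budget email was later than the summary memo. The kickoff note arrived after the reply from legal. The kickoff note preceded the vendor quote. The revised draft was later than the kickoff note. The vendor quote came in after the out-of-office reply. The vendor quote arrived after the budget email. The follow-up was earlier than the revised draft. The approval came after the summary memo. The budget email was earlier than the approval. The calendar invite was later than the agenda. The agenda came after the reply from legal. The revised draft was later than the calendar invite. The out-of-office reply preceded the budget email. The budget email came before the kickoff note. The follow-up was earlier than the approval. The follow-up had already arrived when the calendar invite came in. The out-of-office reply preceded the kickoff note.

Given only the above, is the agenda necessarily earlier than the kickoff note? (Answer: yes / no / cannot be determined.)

cannot be determined

No chain of stated constraints runs from the agenda to the kickoff note, and none runs from the kickoff note to the agenda either.
So the relative order of the agenda and the kickoff note is not fixed by the given facts.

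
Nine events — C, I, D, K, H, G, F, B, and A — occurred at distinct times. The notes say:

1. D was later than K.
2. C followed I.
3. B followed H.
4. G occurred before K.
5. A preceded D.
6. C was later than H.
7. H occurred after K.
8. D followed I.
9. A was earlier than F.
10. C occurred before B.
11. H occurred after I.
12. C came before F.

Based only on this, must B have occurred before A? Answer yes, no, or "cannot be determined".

cannot be determined

No chain of stated constraints runs from B to A, and none runs from A to B either.
So the relative order of B and A is not fixed by the given facts.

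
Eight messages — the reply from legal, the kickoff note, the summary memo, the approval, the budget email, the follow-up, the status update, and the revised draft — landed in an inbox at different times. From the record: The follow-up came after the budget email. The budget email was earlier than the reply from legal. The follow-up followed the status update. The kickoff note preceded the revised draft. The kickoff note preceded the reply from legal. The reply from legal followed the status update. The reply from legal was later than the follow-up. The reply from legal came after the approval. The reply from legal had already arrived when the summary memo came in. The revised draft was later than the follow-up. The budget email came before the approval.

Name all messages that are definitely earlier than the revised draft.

the budget email, the follow-up, the kickoff note, the status update

Directly stated before the revised draft: the follow-up and the kickoff note.
The budget email reaches the revised draft via the budget email → the follow-up → the revised draft.
The status update reaches the revised draft via the status update → the follow-up → the revised draft.
No chain forces the reply from legal (or any of the others) ahead of the revised draft.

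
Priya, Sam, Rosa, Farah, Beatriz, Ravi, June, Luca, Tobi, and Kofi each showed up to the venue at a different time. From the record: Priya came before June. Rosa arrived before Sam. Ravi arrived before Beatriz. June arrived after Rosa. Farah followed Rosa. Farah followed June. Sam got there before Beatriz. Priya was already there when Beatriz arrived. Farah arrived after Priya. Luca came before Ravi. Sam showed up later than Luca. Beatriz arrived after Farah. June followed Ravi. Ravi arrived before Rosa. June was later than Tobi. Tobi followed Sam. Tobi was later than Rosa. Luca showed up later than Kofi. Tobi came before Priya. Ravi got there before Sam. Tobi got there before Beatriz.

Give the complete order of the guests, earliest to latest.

Kofi, Luca, Ravi, Rosa, Sam, Tobi, Priya, June, Farah, Beatriz

The constraints fix every adjacent pair, so only one ordering works:
Kofi → Luca → Ravi → Rosa → Sam → Tobi → Priya → June → Farah → Beatriz.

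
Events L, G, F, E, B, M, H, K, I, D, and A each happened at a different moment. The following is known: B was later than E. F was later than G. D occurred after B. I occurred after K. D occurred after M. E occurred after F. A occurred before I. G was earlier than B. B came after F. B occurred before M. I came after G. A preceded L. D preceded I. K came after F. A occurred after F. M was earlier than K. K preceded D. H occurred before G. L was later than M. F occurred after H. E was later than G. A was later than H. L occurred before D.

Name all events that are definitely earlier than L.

A, B, E, F, G, H, M

Directly stated before L: A and M.
B reaches L via B → M → L.
E reaches L via E → B → M → L.
F reaches L via F → A → L.
Likewise G and H each reach L by chaining the stated constraints.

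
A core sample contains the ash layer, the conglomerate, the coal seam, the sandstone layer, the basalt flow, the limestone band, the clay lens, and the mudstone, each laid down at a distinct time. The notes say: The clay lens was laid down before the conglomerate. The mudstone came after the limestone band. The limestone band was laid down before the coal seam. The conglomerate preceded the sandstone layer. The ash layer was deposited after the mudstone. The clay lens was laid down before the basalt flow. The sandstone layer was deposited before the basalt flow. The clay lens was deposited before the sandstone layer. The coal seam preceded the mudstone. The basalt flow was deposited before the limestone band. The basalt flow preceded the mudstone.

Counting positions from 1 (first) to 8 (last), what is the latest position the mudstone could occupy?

7

The mudstone must come before the ash layer — 1 layer forced after it.
Everything else can be placed before the mudstone in some valid order, so the mudstone can sit as late as position 8 − 1 = 7.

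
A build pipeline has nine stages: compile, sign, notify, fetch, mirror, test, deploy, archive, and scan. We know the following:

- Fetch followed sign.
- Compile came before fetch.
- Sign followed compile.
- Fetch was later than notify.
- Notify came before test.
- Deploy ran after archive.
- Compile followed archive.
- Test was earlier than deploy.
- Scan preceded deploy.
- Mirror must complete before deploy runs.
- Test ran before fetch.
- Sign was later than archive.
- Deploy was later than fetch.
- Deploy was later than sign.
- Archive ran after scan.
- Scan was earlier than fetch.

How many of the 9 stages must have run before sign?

Directly stated before sign: archive and compile.
Scan reaches sign via scan → archive → sign.
No chain forces deploy (or any of the others) ahead of sign.
That's archive, compile, and scan — 3 in all.

3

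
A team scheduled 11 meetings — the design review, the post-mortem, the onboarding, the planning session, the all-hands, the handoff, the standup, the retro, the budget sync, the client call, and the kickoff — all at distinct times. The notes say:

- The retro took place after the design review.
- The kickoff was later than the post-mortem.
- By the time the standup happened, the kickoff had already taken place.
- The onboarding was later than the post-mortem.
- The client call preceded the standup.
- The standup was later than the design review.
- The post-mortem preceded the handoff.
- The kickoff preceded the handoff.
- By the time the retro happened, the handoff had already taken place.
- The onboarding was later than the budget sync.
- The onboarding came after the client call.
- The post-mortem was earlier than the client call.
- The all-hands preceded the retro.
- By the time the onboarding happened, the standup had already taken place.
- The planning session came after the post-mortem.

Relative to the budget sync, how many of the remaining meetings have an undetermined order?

Forced after the budget sync: the onboarding.
That leaves the all-hands, the client call, the design review, the handoff, the kickoff, the planning session, the post-mortem, the retro, and the standup with no forced order relative to the budget sync — 9.

9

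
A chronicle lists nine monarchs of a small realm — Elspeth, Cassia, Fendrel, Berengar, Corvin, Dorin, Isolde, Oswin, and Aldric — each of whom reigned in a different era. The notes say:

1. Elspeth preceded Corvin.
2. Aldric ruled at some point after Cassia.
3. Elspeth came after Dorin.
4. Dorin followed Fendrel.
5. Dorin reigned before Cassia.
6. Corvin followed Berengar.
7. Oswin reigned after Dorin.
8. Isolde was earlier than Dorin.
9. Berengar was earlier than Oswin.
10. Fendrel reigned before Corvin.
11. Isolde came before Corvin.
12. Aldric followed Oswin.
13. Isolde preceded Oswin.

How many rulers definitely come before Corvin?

5

Directly stated before Corvin: Berengar, Elspeth, Fendrel, and Isolde.
Dorin reaches Corvin via Dorin → Elspeth → Corvin.
That's Berengar, Dorin, Elspeth, Fendrel, and Isolde — 5 in all.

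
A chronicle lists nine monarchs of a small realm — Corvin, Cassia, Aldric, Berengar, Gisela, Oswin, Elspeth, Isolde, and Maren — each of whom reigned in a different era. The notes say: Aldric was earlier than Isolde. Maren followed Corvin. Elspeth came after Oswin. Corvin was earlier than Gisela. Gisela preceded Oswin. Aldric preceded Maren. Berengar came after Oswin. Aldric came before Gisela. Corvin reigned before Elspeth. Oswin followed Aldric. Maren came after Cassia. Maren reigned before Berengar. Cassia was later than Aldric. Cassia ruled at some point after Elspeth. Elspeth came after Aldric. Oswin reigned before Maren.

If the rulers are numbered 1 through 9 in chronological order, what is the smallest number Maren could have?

Aldric, Cassia, Corvin, Elspeth, Gisela, and Oswin must all come before Maren — 6 forced predecessors.
Nothing else is forced ahead of Maren, so their earliest slot is position 6 + 1 = 7.

7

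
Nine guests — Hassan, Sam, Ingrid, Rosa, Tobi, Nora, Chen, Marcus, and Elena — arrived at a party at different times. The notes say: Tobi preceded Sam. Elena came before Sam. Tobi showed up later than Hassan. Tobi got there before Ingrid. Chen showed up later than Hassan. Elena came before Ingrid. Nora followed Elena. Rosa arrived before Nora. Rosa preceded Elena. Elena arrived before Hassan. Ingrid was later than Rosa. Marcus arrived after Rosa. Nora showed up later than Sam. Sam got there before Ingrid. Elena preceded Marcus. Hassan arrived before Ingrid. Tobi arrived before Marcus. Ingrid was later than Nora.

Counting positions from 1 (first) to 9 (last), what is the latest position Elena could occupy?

Elena must come before Chen, Hassan, Ingrid, Marcus, Nora, Sam, and Tobi — 7 guests forced after them.
Everything else can be placed before Elena in some valid order, so Elena can sit as late as position 9 − 7 = 2.

2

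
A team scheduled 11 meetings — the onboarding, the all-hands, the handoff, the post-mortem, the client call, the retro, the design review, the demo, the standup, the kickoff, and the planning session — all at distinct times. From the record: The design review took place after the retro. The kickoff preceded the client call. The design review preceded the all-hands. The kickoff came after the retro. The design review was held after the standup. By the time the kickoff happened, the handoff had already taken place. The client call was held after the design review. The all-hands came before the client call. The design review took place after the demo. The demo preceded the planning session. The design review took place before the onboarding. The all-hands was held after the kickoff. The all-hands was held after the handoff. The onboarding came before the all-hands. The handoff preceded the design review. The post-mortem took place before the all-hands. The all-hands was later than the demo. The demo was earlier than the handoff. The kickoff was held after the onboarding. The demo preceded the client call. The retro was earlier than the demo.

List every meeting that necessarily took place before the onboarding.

Directly stated before the onboarding: the design review.
The demo reaches the onboarding via the demo → the design review → the onboarding.
The handoff reaches the onboarding via the handoff → the design review → the onboarding.
The retro reaches the onboarding via the retro → the design review → the onboarding.
Likewise the standup reaches the onboarding by chaining the stated constraints.

the demo, the design review, the handoff, the retro, the standup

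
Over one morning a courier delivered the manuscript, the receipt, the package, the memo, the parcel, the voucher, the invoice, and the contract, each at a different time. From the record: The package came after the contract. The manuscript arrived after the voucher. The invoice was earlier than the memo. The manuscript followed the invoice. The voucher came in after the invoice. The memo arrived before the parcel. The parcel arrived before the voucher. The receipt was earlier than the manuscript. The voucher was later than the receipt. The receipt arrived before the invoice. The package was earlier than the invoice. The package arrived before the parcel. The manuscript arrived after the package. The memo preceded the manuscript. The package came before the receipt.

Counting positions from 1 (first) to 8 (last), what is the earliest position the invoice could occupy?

The contract, the package, and the receipt must all come before the invoice — 3 forced predecessors.
Nothing else is forced ahead of the invoice, so its earliest slot is position 3 + 1 = 4.

4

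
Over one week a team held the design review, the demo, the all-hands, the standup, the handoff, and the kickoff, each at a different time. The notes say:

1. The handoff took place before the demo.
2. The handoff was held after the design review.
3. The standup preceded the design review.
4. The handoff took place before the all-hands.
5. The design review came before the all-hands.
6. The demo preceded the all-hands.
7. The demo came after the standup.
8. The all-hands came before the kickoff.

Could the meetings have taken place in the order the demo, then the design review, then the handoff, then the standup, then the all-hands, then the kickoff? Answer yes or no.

The constraints require the handoff before the demo, but in the proposed sequence the demo appears ahead of the handoff. That one violation is enough.

no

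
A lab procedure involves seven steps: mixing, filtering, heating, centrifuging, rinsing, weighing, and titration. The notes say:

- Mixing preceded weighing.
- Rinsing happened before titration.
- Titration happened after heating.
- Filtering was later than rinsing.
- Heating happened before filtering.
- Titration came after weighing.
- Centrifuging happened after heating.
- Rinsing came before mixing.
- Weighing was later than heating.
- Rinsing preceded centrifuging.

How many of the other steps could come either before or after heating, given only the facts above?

Forced after heating: centrifuging, filtering, titration, and weighing.
That leaves mixing and rinsing with no forced order relative to heating — 2.

2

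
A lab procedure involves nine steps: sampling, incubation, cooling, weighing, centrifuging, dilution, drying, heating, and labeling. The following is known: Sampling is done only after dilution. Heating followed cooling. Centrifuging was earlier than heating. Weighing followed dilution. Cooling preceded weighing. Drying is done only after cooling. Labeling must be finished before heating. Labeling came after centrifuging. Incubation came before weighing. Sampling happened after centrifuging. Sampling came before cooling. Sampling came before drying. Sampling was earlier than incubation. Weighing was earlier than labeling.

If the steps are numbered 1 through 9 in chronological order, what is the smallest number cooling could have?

4

Centrifuging, dilution, and sampling must all come before cooling — 3 forced predecessors.
Nothing else is forced ahead of cooling, so its earliest slot is position 3 + 1 = 4.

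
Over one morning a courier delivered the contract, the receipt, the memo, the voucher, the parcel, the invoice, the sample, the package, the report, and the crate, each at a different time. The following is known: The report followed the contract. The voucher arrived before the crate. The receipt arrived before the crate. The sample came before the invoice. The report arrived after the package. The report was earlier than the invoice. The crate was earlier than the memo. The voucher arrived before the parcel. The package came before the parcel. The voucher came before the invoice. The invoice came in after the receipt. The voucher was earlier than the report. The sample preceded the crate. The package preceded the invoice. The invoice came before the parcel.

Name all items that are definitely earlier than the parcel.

the contract, the invoice, the package, the receipt, the report, the sample, the voucher

Directly stated before the parcel: the invoice, the package, and the voucher.
The contract reaches the parcel via the contract → the report → the invoice → the parcel.
The receipt reaches the parcel via the receipt → the invoice → the parcel.
The report reaches the parcel via the report → the invoice → the parcel.
Likewise the sample reaches the parcel by chaining the stated constraints.
No chain forces the crate (or any of the others) ahead of the parcel.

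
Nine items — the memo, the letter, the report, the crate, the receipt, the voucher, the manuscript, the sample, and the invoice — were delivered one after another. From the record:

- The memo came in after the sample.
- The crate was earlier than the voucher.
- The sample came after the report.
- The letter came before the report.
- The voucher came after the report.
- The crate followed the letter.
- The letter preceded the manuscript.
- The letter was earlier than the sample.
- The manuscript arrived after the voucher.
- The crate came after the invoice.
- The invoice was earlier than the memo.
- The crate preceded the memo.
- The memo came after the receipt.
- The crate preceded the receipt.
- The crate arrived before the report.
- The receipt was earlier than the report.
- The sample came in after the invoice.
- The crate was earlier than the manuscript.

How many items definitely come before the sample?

Directly stated before the sample: the invoice, the letter, and the report.
The crate reaches the sample via the crate → the report → the sample.
The receipt reaches the sample via the receipt → the report → the sample.
No chain forces the voucher (or any of the others) ahead of the sample.
That's the crate, the invoice, the letter, the receipt, and the report — 5 in all.

5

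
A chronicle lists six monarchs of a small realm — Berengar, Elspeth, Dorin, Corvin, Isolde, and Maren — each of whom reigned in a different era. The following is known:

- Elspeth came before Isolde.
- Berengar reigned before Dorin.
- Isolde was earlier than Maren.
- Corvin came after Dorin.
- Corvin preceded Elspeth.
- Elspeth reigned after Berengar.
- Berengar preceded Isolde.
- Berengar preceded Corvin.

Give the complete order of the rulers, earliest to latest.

Berengar, Dorin, Corvin, Elspeth, Isolde, Maren

The constraints fix every adjacent pair, so only one ordering works:
Berengar → Dorin → Corvin → Elspeth → Isolde → Maren.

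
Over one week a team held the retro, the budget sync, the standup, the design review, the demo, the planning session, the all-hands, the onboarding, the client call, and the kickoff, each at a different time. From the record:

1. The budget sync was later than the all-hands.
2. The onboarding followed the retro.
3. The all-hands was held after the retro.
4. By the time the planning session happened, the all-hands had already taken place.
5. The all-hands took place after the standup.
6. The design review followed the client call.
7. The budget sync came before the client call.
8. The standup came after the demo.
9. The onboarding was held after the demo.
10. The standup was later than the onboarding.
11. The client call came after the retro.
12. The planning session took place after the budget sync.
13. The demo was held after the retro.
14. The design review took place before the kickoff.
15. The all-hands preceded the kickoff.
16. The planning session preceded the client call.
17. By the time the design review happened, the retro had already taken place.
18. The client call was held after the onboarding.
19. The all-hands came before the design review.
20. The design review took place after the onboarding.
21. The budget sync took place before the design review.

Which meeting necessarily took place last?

the kickoff

Every other meeting has a chain of constraints placing it before the kickoff, so the kickoff is last.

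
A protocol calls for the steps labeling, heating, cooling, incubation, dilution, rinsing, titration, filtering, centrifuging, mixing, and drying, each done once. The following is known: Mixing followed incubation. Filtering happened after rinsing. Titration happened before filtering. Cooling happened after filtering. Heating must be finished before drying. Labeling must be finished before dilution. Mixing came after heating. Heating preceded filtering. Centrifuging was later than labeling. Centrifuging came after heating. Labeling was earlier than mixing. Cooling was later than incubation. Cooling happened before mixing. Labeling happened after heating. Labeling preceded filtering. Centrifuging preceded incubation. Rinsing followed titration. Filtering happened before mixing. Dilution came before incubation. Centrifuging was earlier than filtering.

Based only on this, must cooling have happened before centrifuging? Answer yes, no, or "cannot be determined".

Tracing the constraints gives centrifuging → incubation → cooling, so centrifuging must come before cooling.
That means cooling cannot be before centrifuging.

no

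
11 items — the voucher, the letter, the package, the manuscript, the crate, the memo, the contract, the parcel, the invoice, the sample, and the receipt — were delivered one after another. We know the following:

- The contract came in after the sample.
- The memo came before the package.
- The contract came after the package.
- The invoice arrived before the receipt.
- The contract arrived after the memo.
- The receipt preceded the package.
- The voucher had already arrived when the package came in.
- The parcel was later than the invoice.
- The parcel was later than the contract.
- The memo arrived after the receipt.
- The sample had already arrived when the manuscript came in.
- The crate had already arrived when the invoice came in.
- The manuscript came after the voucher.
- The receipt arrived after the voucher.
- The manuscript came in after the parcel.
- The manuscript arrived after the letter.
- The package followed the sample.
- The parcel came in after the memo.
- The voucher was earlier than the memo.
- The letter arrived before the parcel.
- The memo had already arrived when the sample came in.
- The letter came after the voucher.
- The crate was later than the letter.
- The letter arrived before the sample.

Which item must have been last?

the manuscript

Every other item has a chain of constraints placing it before the manuscript, so the manuscript is last.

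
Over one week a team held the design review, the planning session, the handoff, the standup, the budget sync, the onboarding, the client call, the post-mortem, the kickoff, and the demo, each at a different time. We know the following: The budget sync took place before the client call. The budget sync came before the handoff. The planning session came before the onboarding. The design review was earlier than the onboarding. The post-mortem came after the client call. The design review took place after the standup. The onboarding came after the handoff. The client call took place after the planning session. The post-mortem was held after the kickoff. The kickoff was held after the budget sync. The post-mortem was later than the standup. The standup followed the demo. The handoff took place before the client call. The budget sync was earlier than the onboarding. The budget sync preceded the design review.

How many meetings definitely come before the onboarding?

6

Directly stated before the onboarding: the budget sync, the design review, the handoff, and the planning session.
The demo reaches the onboarding via the demo → the standup → the design review → the onboarding.
The standup reaches the onboarding via the standup → the design review → the onboarding.
No chain forces the post-mortem (or any of the others) ahead of the onboarding.
That's the budget sync, the demo, the design review, the handoff, the planning session, and the standup — 6 in all.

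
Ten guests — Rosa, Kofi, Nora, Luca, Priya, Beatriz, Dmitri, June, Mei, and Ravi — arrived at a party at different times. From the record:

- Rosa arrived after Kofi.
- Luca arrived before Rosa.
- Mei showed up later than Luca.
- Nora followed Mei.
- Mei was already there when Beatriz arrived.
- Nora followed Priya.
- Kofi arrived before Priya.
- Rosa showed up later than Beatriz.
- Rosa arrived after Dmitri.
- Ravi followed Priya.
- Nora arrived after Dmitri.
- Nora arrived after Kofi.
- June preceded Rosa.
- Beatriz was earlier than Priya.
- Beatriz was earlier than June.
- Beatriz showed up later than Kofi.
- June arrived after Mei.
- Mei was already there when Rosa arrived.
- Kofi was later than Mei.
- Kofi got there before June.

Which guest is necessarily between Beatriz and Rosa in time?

Tracing the constraints gives Beatriz → June → Rosa, so June sits after Beatriz and before Rosa.
No other guest is forced both after Beatriz and before Rosa.

June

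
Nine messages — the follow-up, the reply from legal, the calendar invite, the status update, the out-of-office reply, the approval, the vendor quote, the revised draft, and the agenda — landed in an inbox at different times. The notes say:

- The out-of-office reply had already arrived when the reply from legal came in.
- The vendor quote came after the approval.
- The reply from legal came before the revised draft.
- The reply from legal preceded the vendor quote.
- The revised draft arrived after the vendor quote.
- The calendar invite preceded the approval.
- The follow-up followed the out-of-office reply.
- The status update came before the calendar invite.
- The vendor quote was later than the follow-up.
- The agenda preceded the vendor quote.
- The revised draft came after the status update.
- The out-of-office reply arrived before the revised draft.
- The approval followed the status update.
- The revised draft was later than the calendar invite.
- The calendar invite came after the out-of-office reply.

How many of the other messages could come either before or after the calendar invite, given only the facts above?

3

Forced before the calendar invite: the out-of-office reply and the status update; forced after the calendar invite: the approval, the revised draft, and the vendor quote.
That leaves the agenda, the follow-up, and the reply from legal with no forced order relative to the calendar invite — 3.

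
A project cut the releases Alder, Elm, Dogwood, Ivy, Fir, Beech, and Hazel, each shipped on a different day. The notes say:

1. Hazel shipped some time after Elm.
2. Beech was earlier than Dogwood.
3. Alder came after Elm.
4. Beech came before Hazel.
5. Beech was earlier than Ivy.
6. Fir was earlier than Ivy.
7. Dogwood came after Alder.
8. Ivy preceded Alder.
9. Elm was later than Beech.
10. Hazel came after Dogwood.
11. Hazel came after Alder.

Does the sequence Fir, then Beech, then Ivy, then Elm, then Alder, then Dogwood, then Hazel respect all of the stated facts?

yes

Check each stated constraint against the proposed order — e.g. Beech is ahead of Dogwood; Beech is ahead of Hazel. Every pair is in the required order; nothing is violated.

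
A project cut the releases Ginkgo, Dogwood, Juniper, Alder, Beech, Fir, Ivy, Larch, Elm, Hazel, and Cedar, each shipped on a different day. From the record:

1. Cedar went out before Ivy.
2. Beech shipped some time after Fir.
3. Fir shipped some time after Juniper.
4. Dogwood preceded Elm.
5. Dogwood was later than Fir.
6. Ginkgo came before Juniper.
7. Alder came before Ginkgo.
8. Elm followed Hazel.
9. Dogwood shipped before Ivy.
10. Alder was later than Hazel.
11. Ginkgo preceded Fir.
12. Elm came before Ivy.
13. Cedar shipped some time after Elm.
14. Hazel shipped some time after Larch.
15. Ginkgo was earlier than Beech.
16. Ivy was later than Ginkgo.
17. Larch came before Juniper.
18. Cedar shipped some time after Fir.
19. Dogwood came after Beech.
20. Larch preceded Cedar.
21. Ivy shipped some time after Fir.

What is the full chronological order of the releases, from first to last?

The constraints fix every adjacent pair, so only one ordering works:
Larch → Hazel → Alder → Ginkgo → Juniper → Fir → Beech → Dogwood → Elm → Cedar → Ivy.

Larch, Hazel, Alder, Ginkgo, Juniper, Fir, Beech, Dogwood, Elm, Cedar, Ivy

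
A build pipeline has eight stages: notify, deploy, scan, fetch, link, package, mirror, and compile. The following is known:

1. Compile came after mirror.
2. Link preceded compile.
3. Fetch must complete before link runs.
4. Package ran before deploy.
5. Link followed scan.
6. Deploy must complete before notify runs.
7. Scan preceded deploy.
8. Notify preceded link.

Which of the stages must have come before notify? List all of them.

Directly stated before notify: deploy.
Package reaches notify via package → deploy → notify.
Scan reaches notify via scan → deploy → notify.
No chain forces link (or any of the others) ahead of notify.

deploy, package, scan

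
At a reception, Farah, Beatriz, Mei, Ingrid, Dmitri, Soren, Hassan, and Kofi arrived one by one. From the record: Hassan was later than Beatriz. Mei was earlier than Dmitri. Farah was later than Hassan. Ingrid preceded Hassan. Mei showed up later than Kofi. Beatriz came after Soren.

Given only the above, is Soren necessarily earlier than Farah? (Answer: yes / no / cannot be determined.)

yes

Chain the constraints: Soren → Beatriz → Hassan → Farah. Each link is directly stated, so Soren comes before Farah.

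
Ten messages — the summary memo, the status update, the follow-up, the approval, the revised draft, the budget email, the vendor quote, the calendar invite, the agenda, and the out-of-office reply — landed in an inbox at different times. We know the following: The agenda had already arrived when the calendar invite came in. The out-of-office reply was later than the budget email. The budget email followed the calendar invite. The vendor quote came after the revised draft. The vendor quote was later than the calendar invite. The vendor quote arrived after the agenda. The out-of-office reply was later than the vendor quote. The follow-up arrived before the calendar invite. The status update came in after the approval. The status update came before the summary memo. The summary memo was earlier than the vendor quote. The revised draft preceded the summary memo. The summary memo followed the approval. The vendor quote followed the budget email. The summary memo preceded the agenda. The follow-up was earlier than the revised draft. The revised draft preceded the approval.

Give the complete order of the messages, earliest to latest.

The constraints fix every adjacent pair, so only one ordering works:
the follow-up → the revised draft → the approval → the status update → the summary memo → the agenda → the calendar invite → the budget email → the vendor quote → the out-of-office reply.

the follow-up, the revised draft, the approval, the status update, the summary memo, the agenda, the calendar invite, the budget email, the vendor quote, the out-of-office reply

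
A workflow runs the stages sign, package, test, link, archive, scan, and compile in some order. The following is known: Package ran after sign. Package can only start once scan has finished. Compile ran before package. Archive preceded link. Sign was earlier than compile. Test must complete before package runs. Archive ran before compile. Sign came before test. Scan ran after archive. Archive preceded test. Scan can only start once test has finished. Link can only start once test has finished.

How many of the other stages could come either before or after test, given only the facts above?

1

Forced before test: archive and sign; forced after test: link, package, and scan.
That leaves compile with no forced order relative to test — 1.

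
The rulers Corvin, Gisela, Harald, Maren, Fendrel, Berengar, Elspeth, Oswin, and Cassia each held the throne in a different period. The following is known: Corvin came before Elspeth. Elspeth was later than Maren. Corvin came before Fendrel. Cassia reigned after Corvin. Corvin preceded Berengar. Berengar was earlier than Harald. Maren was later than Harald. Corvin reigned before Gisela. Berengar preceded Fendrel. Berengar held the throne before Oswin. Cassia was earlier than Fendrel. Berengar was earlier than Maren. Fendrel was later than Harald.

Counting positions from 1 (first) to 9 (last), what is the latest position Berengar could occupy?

Berengar must come before Elspeth, Fendrel, Harald, Maren, and Oswin — 5 rulers forced after them.
Everything else can be placed before Berengar in some valid order, so Berengar can sit as late as position 9 − 5 = 4.

4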